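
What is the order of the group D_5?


|D_n| = 2n (n rotations and n reflections)
|D_5| = 2×5 = 10

|D_5| = 10


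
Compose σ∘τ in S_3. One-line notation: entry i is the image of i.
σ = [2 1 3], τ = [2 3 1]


σ∘τ: apply τ first, then σ
1 →τ 2 →σ 1
2 →τ 3 →σ 3
3 →τ 1 →σ 2

σ∘τ = [1 3 2]


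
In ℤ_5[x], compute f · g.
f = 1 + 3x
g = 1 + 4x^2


Expand and collect like terms; reduce coefficients mod 5:
x^0: 1·1 = 1 ≡ 1 (mod 5)
x^1: 1·0 + 3·1 = 3 ≡ 3 (mod 5)
x^2: 1·4 + 3·0 = 4 ≡ 4 (mod 5)
x^3: 3·4 = 12 ≡ 2 (mod 5)
Result: 1 + 3x + 4x^2 + 2x^3

f · g = 1 + 3x + 4x^2 + 2x^3


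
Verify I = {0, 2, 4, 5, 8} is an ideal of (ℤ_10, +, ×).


Check ideal conditions for I = {0, 2, 4, 5, 8} in ℤ_10:
(1) I is an additive subgroup? No
(2) For r ∈ ℤ_10 and a ∈ I: r·a ∈ I? No  [counterexample: r=2, a=8, r·a mod 10 = 6 ∉ I]

No, I is not an ideal of ℤ_10


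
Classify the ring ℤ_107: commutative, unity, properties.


ℤ_107 is a commutative ring with unity 1; 107 is prime, so ℤ_107 is a field (hence an integral domain)
Commutative: Yes
Integral domain: Yes
Has unity: Yes

ℤ_107: Commutative=Yes, Unity=Yes


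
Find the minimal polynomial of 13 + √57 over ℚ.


Let α = 13 + √57. Then α - 13 = √57, so (α - 13)² = 57, giving α² - 26α + 112 = 0. Degree 2 and α ∉ ℚ, so this is the minimal polynomial.

Minimal polynomial: x² - 26x + 112


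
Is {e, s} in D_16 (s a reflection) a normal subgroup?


H = {e, s} in D_16 (s a reflection)
r·s·r⁻¹ = sr⁻² ≠ s for n ≥ 3, so {e, s} is not closed under conjugation

No, not a normal subgroup


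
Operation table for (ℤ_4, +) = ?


Elements: {0, 1, 2, 3}
Operation: addition mod 4
Entry (a, b) = (a + b) mod 4

Cayley table:
  | 0 | 1 | 2 | 3
0 | 0 | 1 | 2 | 3
1 | 1 | 2 | 3 | 0
2 | 2 | 3 | 0 | 1
3 | 3 | 0 | 1 | 2


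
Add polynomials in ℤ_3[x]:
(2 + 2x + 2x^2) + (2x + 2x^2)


Add coefficients mod 3:
x^0: 2 + 0 = 2 (mod 3)
x^1: 2 + 2 = 1 (mod 3)
x^2: 2 + 2 = 1 (mod 3)
Result: 2 + x + x^2

f + g = 2 + x + x^2


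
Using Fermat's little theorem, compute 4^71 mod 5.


Fermat's little theorem: if p is prime and gcd(a,p)=1, then a^(p-1) ≡ 1 (mod p)
p = 5 is prime, gcd(4,5) = 1
Reduce exponent: 71 mod 4 = 3
So 4^71 ≡ 4^3 (mod 5)
4^3 mod 5 = 4

4^71 ≡ 4 (mod 5)


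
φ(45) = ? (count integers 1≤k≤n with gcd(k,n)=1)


Factor n: 45 = 3^2 × 5
φ(n) = n · ∏(1 - 1/p) over distinct primes p | n
φ(45) = 45 · (1 - 1/3) · (1 - 1/5) = 24

φ(45) = 24


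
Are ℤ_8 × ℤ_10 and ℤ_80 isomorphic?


Comparing ℤ_8 × ℤ_10 and ℤ_80:
gcd(8,10) = 2 ≠ 1. Max element order in ℤ_8×ℤ_10 is lcm(8,10) = 40 < 80, so it has no element of order 80

No, ℤ_8 × ℤ_10 ≇ ℤ_80


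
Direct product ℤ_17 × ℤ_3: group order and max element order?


|ℤ_17 × ℤ_3| = 17 × 3 = 51
Max element order = lcm(17,3) = 51
Cyclic? Yes (gcd=1)

|ℤ_17×ℤ_3| = 51, max element order = 51


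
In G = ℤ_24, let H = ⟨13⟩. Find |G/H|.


|⟨13⟩| = n / gcd(13, 24) = 24 / 1 = 24
H is normal (ℤ_24 is abelian).
|G/H| = |G| / |H| = 24 / 24 = 1

|G/H| = 1


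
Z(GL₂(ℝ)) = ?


Z(G) = {g ∈ G | gx = xg for all x ∈ G}
Only scalar multiples of the identity commute with all invertible matrices

Z(GL₂(ℝ)) = {aI : a ∈ ℝ, a ≠ 0}


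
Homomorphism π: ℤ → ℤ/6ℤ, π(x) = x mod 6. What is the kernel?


Kernel = preimage of identity
ker(π) = multiples of 6 = 6ℤ

ker(π) = 6ℤ


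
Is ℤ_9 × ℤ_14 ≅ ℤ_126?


Comparing ℤ_9 × ℤ_14 and ℤ_126:
gcd(9,14) = 1, so ℤ_9 × ℤ_14 ≅ ℤ_126 (CRT)

Yes, ℤ_9 × ℤ_14 ≅ ℤ_126


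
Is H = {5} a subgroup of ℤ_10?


Subgroup test for H = {5} in (ℤ_10, +):
(1) 0 ∈ H? No
(2) Closure: for all a,b ∈ H, (a+b) mod 10 ∈ H? No  [counterexample: 5 + 5 = 0 ∉ H]
(3) Inverses: for all a ∈ H, -a mod 10 ∈ H? Yes

No, H is not a subgroup of ℤ_10


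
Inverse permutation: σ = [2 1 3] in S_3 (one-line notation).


To find σ⁻¹, swap domain and range:
σ(1) = 2 → σ⁻¹(2) = 1
σ(2) = 1 → σ⁻¹(1) = 2
σ(3) = 3 → σ⁻¹(3) = 3

σ⁻¹ = [2 1 3]


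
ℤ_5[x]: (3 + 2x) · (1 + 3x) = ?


Expand and collect like terms; reduce coefficients mod 5:
x^0: 3·1 = 3 ≡ 3 (mod 5)
x^1: 3·3 + 2·1 = 11 ≡ 1 (mod 5)
x^2: 2·3 = 6 ≡ 1 (mod 5)
Result: 3 + x + x^2

f · g = 3 + x + x^2


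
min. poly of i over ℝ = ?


i satisfies x² + 1 = 0, irreducible over ℝ

Minimal polynomial: x² + 1


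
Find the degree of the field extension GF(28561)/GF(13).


GF(28561) = GF(13^4), so the extension degree is 4

[GF(28561)/GF(13)] = 4


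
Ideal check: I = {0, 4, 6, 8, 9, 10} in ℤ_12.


Check ideal conditions for I = {0, 4, 6, 8, 9, 10} in ℤ_12:
(1) I is an additive subgroup? No
(2) For r ∈ ℤ_12 and a ∈ I: r·a ∈ I? No  [counterexample: r=3, a=9, r·a mod 12 = 3 ∉ I]

No, I is not an ideal of ℤ_12


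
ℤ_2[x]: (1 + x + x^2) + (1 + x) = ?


Add coefficients mod 2:
x^0: 1 + 1 = 0 (mod 2)
x^1: 1 + 1 = 0 (mod 2)
x^2: 1 + 0 = 1 (mod 2)
Result: x^2

f + g = x^2


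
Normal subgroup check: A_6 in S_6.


H = A_6 in S_6
A_6 has index 2 in S_6, and every subgroup of index 2 is normal

Yes, normal subgroup


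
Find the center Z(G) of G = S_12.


Z(G) = {g ∈ G | gx = xg for all x ∈ G}
S_n is non-abelian for n ≥ 3; Z(S_12) is trivial

Z(S_12) = {e}


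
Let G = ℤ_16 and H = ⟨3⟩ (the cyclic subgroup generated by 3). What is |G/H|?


|⟨3⟩| = n / gcd(3, 16) = 16 / 1 = 16
H is normal (ℤ_16 is abelian).
|G/H| = |G| / |H| = 16 / 16 = 1

|G/H| = 1


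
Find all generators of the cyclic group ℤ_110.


g generates ℤ_n iff gcd(g,n) = 1
Prime factors of 110: 2, 5, 11
Generators are g ∈ {1,...,109} not divisible by any of these primes.
Generators: {1, 3, 7, 9, 13, 17, 19, 21, 23, 27, 29, 31, 37, 39, 41, 43, 47, 49, 51, 53, 57, 59, 61, 63, 67, 69, 71, 73, 79, 81, 83, 87, 89, 91, 93, 97, 101, 103, 107, 109}
Number of generators = φ(110) = 40

Generators of ℤ_110 = {1, 3, 7, 9, 13, 17, 19, 21, 23, 27, 29, 31, 37, 39, 41, 43, 47, 49, 51, 53, 57, 59, 61, 63, 67, 69, 71, 73, 79, 81, 83, 87, 89, 91, 93, 97, 101, 103, 107, 109}


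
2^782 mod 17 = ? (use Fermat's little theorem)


Fermat's little theorem: if p is prime and gcd(a,p)=1, then a^(p-1) ≡ 1 (mod p)
p = 17 is prime, gcd(2,17) = 1
Reduce exponent: 782 mod 16 = 14
So 2^782 ≡ 2^14 (mod 17)
2^14 mod 17 = 13

2^782 ≡ 13 (mod 17)


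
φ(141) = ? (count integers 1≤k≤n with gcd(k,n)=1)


Factor n: 141 = 3 × 47
φ(n) = n · ∏(1 - 1/p) over distinct primes p | n
φ(141) = 141 · (1 - 1/3) · (1 - 1/47) = 92

φ(141) = 92


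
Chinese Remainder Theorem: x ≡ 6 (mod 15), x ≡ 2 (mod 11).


m₁ = 15, m₂ = 11, gcd = 1, so CRT applies. M = m₁·m₂ = 165
Let M₁ = M/m₁ = 11, M₂ = M/m₂ = 15
Find y₁ ≡ M₁⁻¹ (mod m₁): 11⁻¹ ≡ 11 (mod 15)
Find y₂ ≡ M₂⁻¹ (mod m₂): 15⁻¹ ≡ 3 (mod 11)
x = a₁·M₁·y₁ + a₂·M₂·y₂ = 6·11·11 + 2·15·3 = 816
Reduce mod 165: x ≡ 156
Check: 156 mod 15 = 6 ✓, 156 mod 11 = 2 ✓

x ≡ 156 (mod 165)


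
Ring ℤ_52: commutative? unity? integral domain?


ℤ_52 is a commutative ring with unity 1; 52 = 2×26 is composite, so 2·26 ≡ 0 gives zero divisors (not an integral domain)
Commutative: Yes
Integral domain: No
Has unity: Yes

ℤ_52: Commutative=Yes, Unity=Yes


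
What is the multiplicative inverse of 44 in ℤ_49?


Use the extended Euclidean algorithm to write 1 = 44·s + 49·t; then s mod 49 is the inverse.
Euclidean algorithm:
  44 = 0·49 + 44
  49 = 1·44 + 5
  44 = 8·5 + 4
  5 = 1·4 + 1
  4 = 4·1 + 0
gcd(44,49) = 1
Back-substitution gives: 44·(-10) + 49·(9) = 1
So 44⁻¹ ≡ -10 ≡ 39 (mod 49)
Check: 44 × 39 = 1716 ≡ 1 (mod 49) ✓

44⁻¹ ≡ 39 (mod 49)


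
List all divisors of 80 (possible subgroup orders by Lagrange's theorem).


Lagrange's theorem: |H| divides |G|
|G| = 80
Divisors of 80: 1, 2, 4, 5, 8, 10, 16, 20, 40, 80

Possible subgroup orders: {1, 2, 4, 5, 8, 10, 16, 20, 40, 80}


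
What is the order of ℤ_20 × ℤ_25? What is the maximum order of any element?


|ℤ_20 × ℤ_25| = 20 × 25 = 500
Max element order = lcm(20,25) = 100
Cyclic? No (gcd=5)

|ℤ_20×ℤ_25| = 500, max element order = 100


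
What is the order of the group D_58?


|D_n| = 2n (n rotations and n reflections)
|D_58| = 2×58 = 116

|D_58| = 116


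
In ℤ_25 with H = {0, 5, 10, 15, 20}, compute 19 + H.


19 + H = {19 + h (mod 25) : h ∈ H}
19+0=19, 19+5=24, 19+10=4, 19+15=9, 19+20=14
19 + H = {4, 9, 14, 19, 24} = 4 + H

19 + H = {4, 9, 14, 19, 24}


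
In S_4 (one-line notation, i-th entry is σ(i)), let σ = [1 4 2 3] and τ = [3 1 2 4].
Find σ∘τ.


σ∘τ: apply τ first, then σ
1 →τ 3 →σ 2
2 →τ 1 →σ 1
3 →τ 2 →σ 4
4 →τ 4 →σ 3

σ∘τ = [2 1 4 3]


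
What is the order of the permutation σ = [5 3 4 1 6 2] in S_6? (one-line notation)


Cycle decomposition: (1 5 6 2 3 4)
Cycle lengths: 6
Order = lcm(6) = 6

ord(σ) = 6


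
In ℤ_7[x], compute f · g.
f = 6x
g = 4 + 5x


Expand and collect like terms; reduce coefficients mod 7:
x^0: 0·4 = 0 ≡ 0 (mod 7)
x^1: 0·5 + 6·4 = 24 ≡ 3 (mod 7)
x^2: 6·5 = 30 ≡ 2 (mod 7)
Result: 3x + 2x^2

f · g = 3x + 2x^2


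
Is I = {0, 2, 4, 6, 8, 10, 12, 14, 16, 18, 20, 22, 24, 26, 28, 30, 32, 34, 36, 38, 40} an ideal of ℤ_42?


Check ideal conditions for I = {0, 2, 4, 6, 8, 10, 12, 14, 16, 18, 20, 22, 24, 26, 28, 30, 32, 34, 36, 38, 40} in ℤ_42:
(1) I is an additive subgroup? Yes
(2) For r ∈ ℤ_42 and a ∈ I: r·a ∈ I? Yes

Yes, I is an ideal of ℤ_42


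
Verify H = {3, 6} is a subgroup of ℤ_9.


Subgroup test for H = {3, 6} in (ℤ_9, +):
(1) 0 ∈ H? No
(2) Closure: for all a,b ∈ H, (a+b) mod 9 ∈ H? No  [counterexample: 3 + 6 = 0 ∉ H]
(3) Inverses: for all a ∈ H, -a mod 9 ∈ H? Yes

No, H is not a subgroup of ℤ_9


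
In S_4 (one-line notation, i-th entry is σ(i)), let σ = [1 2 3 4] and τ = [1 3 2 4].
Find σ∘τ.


σ∘τ: apply τ first, then σ
1 →τ 1 →σ 1
2 →τ 3 →σ 3
3 →τ 2 →σ 2
4 →τ 4 →σ 4

σ∘τ = [1 3 2 4]


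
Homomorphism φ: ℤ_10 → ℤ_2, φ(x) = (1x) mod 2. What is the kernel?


Kernel = preimage of identity
ker(φ) = {x ∈ ℤ_10 : 1x ≡ 0 (mod 2)}. Since 2 | 10, φ is well-defined. The kernel is the cyclic subgroup ⟨2⟩ of ℤ_10 (order 5), i.e. {0, 2, 4, 6, 8}

ker(φ) = {0, 2, 4, 6, 8}


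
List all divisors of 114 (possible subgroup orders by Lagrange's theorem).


Lagrange's theorem: |H| divides |G|
|G| = 114
Divisors of 114: 1, 2, 3, 6, 19, 38, 57, 114

Possible subgroup orders: {1, 2, 3, 6, 19, 38, 57, 114}


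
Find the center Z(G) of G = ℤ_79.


Z(G) = {g ∈ G | gx = xg for all x ∈ G}
ℤ_79 is abelian, so Z(G) = G

Z(ℤ_79) = ℤ_79


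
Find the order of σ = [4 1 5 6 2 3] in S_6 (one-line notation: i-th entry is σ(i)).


Cycle decomposition: (1 4 6 3 5 2)
Cycle lengths: 6
Order = lcm(6) = 6

ord(σ) = 6


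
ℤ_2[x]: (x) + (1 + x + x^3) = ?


Add coefficients mod 2:
x^0: 0 + 1 = 1 (mod 2)
x^1: 1 + 1 = 0 (mod 2)
x^2: 0 + 0 = 0 (mod 2)
x^3: 0 + 1 = 1 (mod 2)
Result: 1 + x^3

f + g = 1 + x^3


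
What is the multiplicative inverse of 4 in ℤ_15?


Use the extended Euclidean algorithm to write 1 = 4·s + 15·t; then s mod 15 is the inverse.
Euclidean algorithm:
  4 = 0·15 + 4
  15 = 3·4 + 3
  4 = 1·3 + 1
  3 = 3·1 + 0
gcd(4,15) = 1
Back-substitution gives: 4·(4) + 15·(-1) = 1
So 4⁻¹ ≡ 4 ≡ 4 (mod 15)
Check: 4 × 4 = 16 ≡ 1 (mod 15) ✓

4⁻¹ ≡ 4 (mod 15)


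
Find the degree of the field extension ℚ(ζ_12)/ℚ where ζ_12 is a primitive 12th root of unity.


[ℚ(ζ_n):ℚ] = deg Φ_n(x) = φ(n). Here φ(12) = 4

[ℚ(ζ_12)/ℚ where ζ_12 is a primitive 12th root of unity] = 4


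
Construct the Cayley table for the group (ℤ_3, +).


Elements: {0, 1, 2}
Operation: addition mod 3
Entry (a, b) = (a + b) mod 3

Cayley table:
  | 0 | 1 | 2
0 | 0 | 1 | 2
1 | 1 | 2 | 0
2 | 2 | 0 | 1


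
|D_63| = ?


|D_n| = 2n (n rotations and n reflections)
|D_63| = 2×63 = 126

|D_63| = 126


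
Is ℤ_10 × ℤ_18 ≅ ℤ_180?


Comparing ℤ_10 × ℤ_18 and ℤ_180:
gcd(10,18) = 2 ≠ 1. Max element order in ℤ_10×ℤ_18 is lcm(10,18) = 90 < 180, so it has no element of order 180

No, ℤ_10 × ℤ_18 ≇ ℤ_180


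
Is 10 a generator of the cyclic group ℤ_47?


g generates ℤ_n iff gcd(g, n) = 1
gcd(10, 47) = 1
Since gcd = 1, 10 is a generator.

Yes, 10 generates ℤ_47


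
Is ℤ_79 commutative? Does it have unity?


ℤ_79 is a commutative ring with unity 1; 79 is prime, so ℤ_79 is a field (hence an integral domain)
Commutative: Yes
Integral domain: Yes
Has unity: Yes

ℤ_79: Commutative=Yes, Unity=Yes


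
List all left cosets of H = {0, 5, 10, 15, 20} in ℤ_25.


H = {0, 5, 10, 15, 20}, |H| = 5
Number of cosets = |G|/|H| = 25/5 = 5
0 + H = {0, 5, 10, 15, 20}
1 + H = {1, 6, 11, 16, 21}
2 + H = {2, 7, 12, 17, 22}
3 + H = {3, 8, 13, 18, 23}
4 + H = {4, 9, 14, 19, 24}

Cosets: 0+H={0,5,10,15,20}; 1+H={1,6,11,16,21}; 2+H={2,7,12,17,22}; 3+H={3,8,13,18,23}; 4+H={4,9,14,19,24}


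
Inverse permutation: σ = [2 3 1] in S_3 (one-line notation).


To find σ⁻¹, swap domain and range:
σ(1) = 2 → σ⁻¹(2) = 1
σ(2) = 3 → σ⁻¹(3) = 2
σ(3) = 1 → σ⁻¹(1) = 3

σ⁻¹ = [3 1 2]


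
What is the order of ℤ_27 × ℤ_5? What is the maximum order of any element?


|ℤ_27 × ℤ_5| = 27 × 5 = 135
Max element order = lcm(27,5) = 135
Cyclic? Yes (gcd=1)

|ℤ_27×ℤ_5| = 135, max element order = 135


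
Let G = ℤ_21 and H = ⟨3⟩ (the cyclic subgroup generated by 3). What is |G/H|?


|⟨3⟩| = n / gcd(3, 21) = 21 / 3 = 7
H is normal (ℤ_21 is abelian).
|G/H| = |G| / |H| = 21 / 7 = 3

|G/H| = 3


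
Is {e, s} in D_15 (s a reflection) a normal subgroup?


H = {e, s} in D_15 (s a reflection)
r·s·r⁻¹ = sr⁻² ≠ s for n ≥ 3, so {e, s} is not closed under conjugation

No, not a normal subgroup


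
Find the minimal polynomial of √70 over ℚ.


√70 satisfies x² - 70 = 0, irreducible over ℚ since 70 is squarefree

Minimal polynomial: x² - 70


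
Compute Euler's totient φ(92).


Factor n: 92 = 2^2 × 23
φ(n) = n · ∏(1 - 1/p) over distinct primes p | n
φ(92) = 92 · (1 - 1/2) · (1 - 1/23) = 44

φ(92) = 44


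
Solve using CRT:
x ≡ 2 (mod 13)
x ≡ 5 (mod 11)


m₁ = 13, m₂ = 11, gcd = 1, so CRT applies. M = m₁·m₂ = 143
Let M₁ = M/m₁ = 11, M₂ = M/m₂ = 13
Find y₁ ≡ M₁⁻¹ (mod m₁): 11⁻¹ ≡ 6 (mod 13)
Find y₂ ≡ M₂⁻¹ (mod m₂): 13⁻¹ ≡ 6 (mod 11)
x = a₁·M₁·y₁ + a₂·M₂·y₂ = 2·11·6 + 5·13·6 = 522
Reduce mod 143: x ≡ 93
Check: 93 mod 13 = 2 ✓, 93 mod 11 = 5 ✓

x ≡ 93 (mod 143)


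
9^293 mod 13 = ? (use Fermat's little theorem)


Fermat's little theorem: if p is prime and gcd(a,p)=1, then a^(p-1) ≡ 1 (mod p)
p = 13 is prime, gcd(9,13) = 1
Reduce exponent: 293 mod 12 = 5
So 9^293 ≡ 9^5 (mod 13)
9^5 mod 13 = 3

9^293 ≡ 3 (mod 13)


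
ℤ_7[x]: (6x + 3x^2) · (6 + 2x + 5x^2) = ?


Expand and collect like terms; reduce coefficients mod 7:
x^0: 0·6 = 0 ≡ 0 (mod 7)
x^1: 0·2 + 6·6 = 36 ≡ 1 (mod 7)
x^2: 0·5 + 6·2 + 3·6 = 30 ≡ 2 (mod 7)
x^3: 6·5 + 3·2 = 36 ≡ 1 (mod 7)
x^4: 3·5 = 15 ≡ 1 (mod 7)
Result: x + 2x^2 + x^3 + x^4

f · g = x + 2x^2 + x^3 + x^4


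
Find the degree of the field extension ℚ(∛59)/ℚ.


∛59 has minimal polynomial x³ - 59 (irreducible over ℚ since 59 is not a perfect cube)

[ℚ(∛59)/ℚ] = 3


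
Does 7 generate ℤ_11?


g generates ℤ_n iff gcd(g, n) = 1
gcd(7, 11) = 1
Since gcd = 1, 7 is a generator.

Yes, 7 generates ℤ_11


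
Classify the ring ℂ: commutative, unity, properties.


ℂ is a field: commutative, has unity, every nonzero element is a unit (hence an integral domain)
Commutative: Yes
Integral domain: Yes
Has unity: Yes

ℂ: Commutative=Yes, Unity=Yes


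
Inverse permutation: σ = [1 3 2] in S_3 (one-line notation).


To find σ⁻¹, swap domain and range:
σ(1) = 1 → σ⁻¹(1) = 1
σ(2) = 3 → σ⁻¹(3) = 2
σ(3) = 2 → σ⁻¹(2) = 3

σ⁻¹ = [1 3 2]


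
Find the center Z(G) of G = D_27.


Z(G) = {g ∈ G | gx = xg for all x ∈ G}
For odd n, Z(D_n) = {e}: no nontrivial rotation commutes with all reflections

Z(D_27) = {e}


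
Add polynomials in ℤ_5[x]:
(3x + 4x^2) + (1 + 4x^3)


Add coefficients mod 5:
x^0: 0 + 1 = 1 (mod 5)
x^1: 3 + 0 = 3 (mod 5)
x^2: 4 + 0 = 4 (mod 5)
x^3: 0 + 4 = 4 (mod 5)
Result: 1 + 3x + 4x^2 + 4x^3

f + g = 1 + 3x + 4x^2 + 4x^3


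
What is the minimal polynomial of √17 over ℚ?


√17 satisfies x² - 17 = 0, irreducible over ℚ since 17 is squarefree

Minimal polynomial: x² - 17


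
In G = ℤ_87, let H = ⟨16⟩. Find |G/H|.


|⟨16⟩| = n / gcd(16, 87) = 87 / 1 = 87
H is normal (ℤ_87 is abelian).
|G/H| = |G| / |H| = 87 / 87 = 1

|G/H| = 1


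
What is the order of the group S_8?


|S_n| = n! (number of permutations of n symbols)
|S_8| = 8! = 40320

|S_8| = 40320


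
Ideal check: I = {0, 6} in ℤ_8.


Check ideal conditions for I = {0, 6} in ℤ_8:
(1) I is an additive subgroup? No
(2) For r ∈ ℤ_8 and a ∈ I: r·a ∈ I? No  [counterexample: r=2, a=6, r·a mod 8 = 4 ∉ I]

No, I is not an ideal of ℤ_8


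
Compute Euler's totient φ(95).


Factor n: 95 = 5 × 19
φ(n) = n · ∏(1 - 1/p) over distinct primes p | n
φ(95) = 95 · (1 - 1/5) · (1 - 1/19) = 72

φ(95) = 72


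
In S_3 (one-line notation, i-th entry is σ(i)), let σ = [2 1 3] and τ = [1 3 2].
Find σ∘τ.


σ∘τ: apply τ first, then σ
1 →τ 1 →σ 2
2 →τ 3 →σ 3
3 →τ 2 →σ 1

σ∘τ = [2 3 1]


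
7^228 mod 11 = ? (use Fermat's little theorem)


Fermat's little theorem: if p is prime and gcd(a,p)=1, then a^(p-1) ≡ 1 (mod p)
p = 11 is prime, gcd(7,11) = 1
Reduce exponent: 228 mod 10 = 8
So 7^228 ≡ 7^8 (mod 11)
7^8 mod 11 = 9

7^228 ≡ 9 (mod 11)


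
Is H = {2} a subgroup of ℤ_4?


Subgroup test for H = {2} in (ℤ_4, +):
(1) 0 ∈ H? No
(2) Closure: for all a,b ∈ H, (a+b) mod 4 ∈ H? No  [counterexample: 2 + 2 = 0 ∉ H]
(3) Inverses: for all a ∈ H, -a mod 4 ∈ H? Yes

No, H is not a subgroup of ℤ_4


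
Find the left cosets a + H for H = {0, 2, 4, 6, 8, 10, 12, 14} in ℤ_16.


H = {0, 2, 4, 6, 8, 10, 12, 14}, |H| = 8
Number of cosets = |G|/|H| = 16/8 = 2
0 + H = {0, 2, 4, 6, 8, 10, 12, 14}
1 + H = {1, 3, 5, 7, 9, 11, 13, 15}

Cosets: 0+H={0,2,4,6,8,10,12,14}; 1+H={1,3,5,7,9,11,13,15}


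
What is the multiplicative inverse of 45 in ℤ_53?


Use the extended Euclidean algorithm to write 1 = 45·s + 53·t; then s mod 53 is the inverse.
Euclidean algorithm:
  45 = 0·53 + 45
  53 = 1·45 + 8
  45 = 5·8 + 5
  8 = 1·5 + 3
  5 = 1·3 + 2
  3 = 1·2 + 1
  2 = 2·1 + 0
gcd(45,53) = 1
Back-substitution gives: 45·(-20) + 53·(17) = 1
So 45⁻¹ ≡ -20 ≡ 33 (mod 53)
Check: 45 × 33 = 1485 ≡ 1 (mod 53) ✓

45⁻¹ ≡ 33 (mod 53)


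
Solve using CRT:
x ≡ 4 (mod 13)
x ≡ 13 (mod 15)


m₁ = 13, m₂ = 15, gcd = 1, so CRT applies. M = m₁·m₂ = 195
Let M₁ = M/m₁ = 15, M₂ = M/m₂ = 13
Find y₁ ≡ M₁⁻¹ (mod m₁): 15⁻¹ ≡ 7 (mod 13)
Find y₂ ≡ M₂⁻¹ (mod m₂): 13⁻¹ ≡ 7 (mod 15)
x = a₁·M₁·y₁ + a₂·M₂·y₂ = 4·15·7 + 13·13·7 = 1603
Reduce mod 195: x ≡ 43
Check: 43 mod 13 = 4 ✓, 43 mod 15 = 13 ✓

x ≡ 43 (mod 195)


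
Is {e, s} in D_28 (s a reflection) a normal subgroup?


H = {e, s} in D_28 (s a reflection)
r·s·r⁻¹ = sr⁻² ≠ s for n ≥ 3, so {e, s} is not closed under conjugation

No, not a normal subgroup


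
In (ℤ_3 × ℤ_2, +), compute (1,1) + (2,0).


Operation: componentwise addition mod (3, 2)
(1,1) + (2,0) = ((a₁+b₁) mod 3, (a₂+b₂) mod 2) with a = (1,1), b = (2,0)

(1,1) + (2,0) = (0,1)


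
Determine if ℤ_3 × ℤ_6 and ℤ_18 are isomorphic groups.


Comparing ℤ_3 × ℤ_6 and ℤ_18:
gcd(3,6) = 3 ≠ 1. Max element order in ℤ_3×ℤ_6 is lcm(3,6) = 6 < 18, so it has no element of order 18

No, ℤ_3 × ℤ_6 ≇ ℤ_18


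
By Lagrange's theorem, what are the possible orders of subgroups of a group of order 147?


Lagrange's theorem: |H| divides |G|
|G| = 147
Divisors of 147: 1, 3, 7, 21, 49, 147

Possible subgroup orders: {1, 3, 7, 21, 49, 147}


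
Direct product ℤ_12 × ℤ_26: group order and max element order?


|ℤ_12 × ℤ_26| = 12 × 26 = 312
Max element order = lcm(12,26) = 156
Cyclic? No (gcd=2)

|ℤ_12×ℤ_26| = 312, max element order = 156


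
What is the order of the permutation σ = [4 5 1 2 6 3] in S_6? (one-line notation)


Cycle decomposition: (1 4 2 5 6 3)
Cycle lengths: 6
Order = lcm(6) = 6

ord(σ) = 6


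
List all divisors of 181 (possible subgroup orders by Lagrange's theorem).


Lagrange's theorem: |H| divides |G|
|G| = 181
Divisors of 181: 1, 181

Possible subgroup orders: {1, 181}


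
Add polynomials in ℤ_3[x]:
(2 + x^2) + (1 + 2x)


Add coefficients mod 3:
x^0: 2 + 1 = 0 (mod 3)
x^1: 0 + 2 = 2 (mod 3)
x^2: 1 + 0 = 1 (mod 3)
Result: 2x + x^2

f + g = 2x + x^2


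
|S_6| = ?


|S_n| = n! (number of permutations of n symbols)
|S_6| = 6! = 720

|S_6| = 720


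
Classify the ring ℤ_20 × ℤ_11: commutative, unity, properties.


Direct product ring; commutative with unity (1,1); but (1,0)·(0,1) = (0,0) gives zero divisors, so not an integral domain
Commutative: Yes
Integral domain: No
Has unity: Yes

ℤ_20 × ℤ_11: Commutative=Yes, Unity=Yes


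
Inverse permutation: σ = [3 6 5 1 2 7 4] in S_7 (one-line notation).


To find σ⁻¹, swap domain and range:
σ(1) = 3 → σ⁻¹(3) = 1
σ(2) = 6 → σ⁻¹(6) = 2
σ(3) = 5 → σ⁻¹(5) = 3
σ(4) = 1 → σ⁻¹(1) = 4
σ(5) = 2 → σ⁻¹(2) = 5
σ(6) = 7 → σ⁻¹(7) = 6
σ(7) = 4 → σ⁻¹(4) = 7

σ⁻¹ = [4 5 1 7 3 2 6]


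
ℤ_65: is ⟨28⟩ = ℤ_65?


g generates ℤ_n iff gcd(g, n) = 1
gcd(28, 65) = 1
Since gcd = 1, 28 is a generator.

Yes, 28 generates ℤ_65


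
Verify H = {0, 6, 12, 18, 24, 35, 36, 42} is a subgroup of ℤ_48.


Subgroup test for H = {0, 6, 12, 18, 24, 35, 36, 42} in (ℤ_48, +):
(1) 0 ∈ H? Yes
(2) Closure: for all a,b ∈ H, (a+b) mod 48 ∈ H? No  [counterexample: 6 + 24 = 30 ∉ H]
(3) Inverses: for all a ∈ H, -a mod 48 ∈ H? No

No, H is not a subgroup of ℤ_48


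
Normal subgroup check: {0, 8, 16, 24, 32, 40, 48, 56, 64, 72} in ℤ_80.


H = {0, 8, 16, 24, 32, 40, 48, 56, 64, 72} in ℤ_80
ℤ_80 is abelian; every subgroup of an abelian group is normal

Yes, normal subgroup


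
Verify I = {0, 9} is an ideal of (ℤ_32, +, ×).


Check ideal conditions for I = {0, 9} in ℤ_32:
(1) I is an additive subgroup? No
(2) For r ∈ ℤ_32 and a ∈ I: r·a ∈ I? No  [counterexample: r=2, a=9, r·a mod 32 = 18 ∉ I]

No, I is not an ideal of ℤ_32


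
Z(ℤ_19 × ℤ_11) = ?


Z(G) = {g ∈ G | gx = xg for all x ∈ G}
Direct product of abelian groups is abelian, so Z(G) = G

Z(ℤ_19 × ℤ_11) = ℤ_19 × ℤ_11


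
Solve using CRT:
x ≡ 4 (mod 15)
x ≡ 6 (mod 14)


m₁ = 15, m₂ = 14, gcd = 1, so CRT applies. M = m₁·m₂ = 210
Let M₁ = M/m₁ = 14, M₂ = M/m₂ = 15
Find y₁ ≡ M₁⁻¹ (mod m₁): 14⁻¹ ≡ 14 (mod 15)
Find y₂ ≡ M₂⁻¹ (mod m₂): 15⁻¹ ≡ 1 (mod 14)
x = a₁·M₁·y₁ + a₂·M₂·y₂ = 4·14·14 + 6·15·1 = 874
Reduce mod 210: x ≡ 34
Check: 34 mod 15 = 4 ✓, 34 mod 14 = 6 ✓

x ≡ 34 (mod 210)


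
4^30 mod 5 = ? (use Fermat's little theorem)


Fermat's little theorem: if p is prime and gcd(a,p)=1, then a^(p-1) ≡ 1 (mod p)
p = 5 is prime, gcd(4,5) = 1
Reduce exponent: 30 mod 4 = 2
So 4^30 ≡ 4^2 (mod 5)
4^2 mod 5 = 1

4^30 ≡ 1 (mod 5)


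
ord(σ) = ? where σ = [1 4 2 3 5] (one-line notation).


Cycle decomposition: (2 4 3)
Cycle lengths: 3
Order = lcm(3) = 3

ord(σ) = 3


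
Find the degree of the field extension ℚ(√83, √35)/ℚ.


[ℚ(√83,√35):ℚ] = [ℚ(√83,√35):ℚ(√83)]·[ℚ(√83):ℚ] = 2·2 = 4

[ℚ(√83, √35)/ℚ] = 4


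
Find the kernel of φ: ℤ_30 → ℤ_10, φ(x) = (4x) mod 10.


Kernel = preimage of identity
ker(φ) = {x ∈ ℤ_30 : 4x ≡ 0 (mod 10)}. Since 10 | 30, φ is well-defined. The kernel is the cyclic subgroup ⟨5⟩ of ℤ_30 (order 6), i.e. {0, 5, 10, 15, 20, 25}

ker(φ) = {0, 5, 10, 15, 20, 25}


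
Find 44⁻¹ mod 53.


Use the extended Euclidean algorithm to write 1 = 44·s + 53·t; then s mod 53 is the inverse.
Euclidean algorithm:
  44 = 0·53 + 44
  53 = 1·44 + 9
  44 = 4·9 + 8
  9 = 1·8 + 1
  8 = 8·1 + 0
gcd(44,53) = 1
Back-substitution gives: 44·(-6) + 53·(5) = 1
So 44⁻¹ ≡ -6 ≡ 47 (mod 53)
Check: 44 × 47 = 2068 ≡ 1 (mod 53) ✓

44⁻¹ ≡ 47 (mod 53)


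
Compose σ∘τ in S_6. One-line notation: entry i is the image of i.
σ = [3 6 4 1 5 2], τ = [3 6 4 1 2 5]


σ∘τ: apply τ first, then σ
1 →τ 3 →σ 4
2 →τ 6 →σ 2
3 →τ 4 →σ 1
4 →τ 1 →σ 3
5 →τ 2 →σ 6
6 →τ 5 →σ 5

σ∘τ = [4 2 1 3 6 5]


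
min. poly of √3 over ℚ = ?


√3 satisfies x² - 3 = 0, irreducible over ℚ since 3 is squarefree

Minimal polynomial: x² - 3


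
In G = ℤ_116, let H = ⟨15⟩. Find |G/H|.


|⟨15⟩| = n / gcd(15, 116) = 116 / 1 = 116
H is normal (ℤ_116 is abelian).
|G/H| = |G| / |H| = 116 / 116 = 1

|G/H| = 1


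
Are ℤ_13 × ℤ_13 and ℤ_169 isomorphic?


Comparing ℤ_13 × ℤ_13 and ℤ_169:
gcd(13,13) = 13 ≠ 1. Max element order in ℤ_13×ℤ_13 is lcm(13,13) = 13 < 169, so it has no element of order 169

No, ℤ_13 × ℤ_13 ≇ ℤ_169


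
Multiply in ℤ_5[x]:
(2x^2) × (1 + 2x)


Expand and collect like terms; reduce coefficients mod 5:
x^0: 0·1 = 0 ≡ 0 (mod 5)
x^1: 0·2 + 0·1 = 0 ≡ 0 (mod 5)
x^2: 0·2 + 2·1 = 2 ≡ 2 (mod 5)
x^3: 2·2 = 4 ≡ 4 (mod 5)
Result: 2x^2 + 4x^3

f · g = 2x^2 + 4x^3


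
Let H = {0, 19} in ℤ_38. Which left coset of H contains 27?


27 + H = {27 + h (mod 38) : h ∈ H}
27+0=27, 27+19=8
27 + H = {8, 27} = 8 + H

27 + H = {8, 27}


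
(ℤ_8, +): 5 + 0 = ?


Operation: addition mod 8
5 + 0 = (a + b) mod 8 with a = 5, b = 0

5 + 0 = 5


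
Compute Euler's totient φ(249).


Factor n: 249 = 3 × 83
φ(n) = n · ∏(1 - 1/p) over distinct primes p | n
φ(249) = 249 · (1 - 1/3) · (1 - 1/83) = 164

φ(249) = 164


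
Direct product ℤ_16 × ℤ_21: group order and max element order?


|ℤ_16 × ℤ_21| = 16 × 21 = 336
Max element order = lcm(16,21) = 336
Cyclic? Yes (gcd=1)

|ℤ_16×ℤ_21| = 336, max element order = 336


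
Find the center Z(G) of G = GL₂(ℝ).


Z(G) = {g ∈ G | gx = xg for all x ∈ G}
Only scalar multiples of the identity commute with all invertible matrices

Z(GL₂(ℝ)) = {aI : a ∈ ℝ, a ≠ 0}


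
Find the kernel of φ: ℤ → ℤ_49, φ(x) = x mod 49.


Kernel = preimage of identity
ker(φ) = {x ∈ ℤ : x ≡ 0 (mod 49)} = 49ℤ = {0, ±49, ±98, ...}

ker(φ) = 49ℤ


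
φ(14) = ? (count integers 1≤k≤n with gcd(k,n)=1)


φ(n) = count of k ∈ {1,...,n} with gcd(k,n)=1
Coprimes to 14: {1, 3, 5, 9, 11, 13}
Count: 6

φ(14) = 6


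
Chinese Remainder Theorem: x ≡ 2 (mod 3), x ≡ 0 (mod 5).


m₁ = 3, m₂ = 5, gcd = 1, so CRT applies. M = m₁·m₂ = 15
Let M₁ = M/m₁ = 5, M₂ = M/m₂ = 3
Find y₁ ≡ M₁⁻¹ (mod m₁): 5⁻¹ ≡ 2 (mod 3)
Find y₂ ≡ M₂⁻¹ (mod m₂): 3⁻¹ ≡ 2 (mod 5)
x = a₁·M₁·y₁ + a₂·M₂·y₂ = 2·5·2 + 0·3·2 = 20
Reduce mod 15: x ≡ 5
Check: 5 mod 3 = 2 ✓, 5 mod 5 = 0 ✓

x ≡ 5 (mod 15)


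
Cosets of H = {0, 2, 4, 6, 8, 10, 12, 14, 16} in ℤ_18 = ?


H = {0, 2, 4, 6, 8, 10, 12, 14, 16}, |H| = 9
Number of cosets = |G|/|H| = 18/9 = 2
0 + H = {0, 2, 4, 6, 8, 10, 12, 14, 16}
1 + H = {1, 3, 5, 7, 9, 11, 13, 15, 17}

Cosets: 0+H={0,2,4,6,8,10,12,14,16}; 1+H={1,3,5,7,9,11,13,15,17}


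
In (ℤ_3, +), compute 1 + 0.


Operation: addition mod 3
1 + 0 = (a + b) mod 3 with a = 1, b = 0

1 + 0 = 1


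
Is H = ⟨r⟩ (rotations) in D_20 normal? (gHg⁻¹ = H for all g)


H = ⟨r⟩ (rotations) in D_20
The rotation subgroup ⟨r⟩ has index 2 in D_20, so it is normal

Yes, normal subgroup


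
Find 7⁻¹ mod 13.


Use the extended Euclidean algorithm to write 1 = 7·s + 13·t; then s mod 13 is the inverse.
Euclidean algorithm:
  7 = 0·13 + 7
  13 = 1·7 + 6
  7 = 1·6 + 1
  6 = 6·1 + 0
gcd(7,13) = 1
Back-substitution gives: 7·(2) + 13·(-1) = 1
So 7⁻¹ ≡ 2 ≡ 2 (mod 13)
Check: 7 × 2 = 14 ≡ 1 (mod 13) ✓

7⁻¹ ≡ 2 (mod 13)


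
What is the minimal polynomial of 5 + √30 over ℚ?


Let α = 5 + √30. Then α - 5 = √30, so (α - 5)² = 30, giving α² - 10α - 5 = 0. Degree 2 and α ∉ ℚ, so this is the minimal polynomial.

Minimal polynomial: x² - 10x - 5


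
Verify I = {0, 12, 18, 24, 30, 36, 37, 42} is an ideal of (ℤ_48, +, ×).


Check ideal conditions for I = {0, 12, 18, 24, 30, 36, 37, 42} in ℤ_48:
(1) I is an additive subgroup? No
(2) For r ∈ ℤ_48 and a ∈ I: r·a ∈ I? No  [counterexample: r=2, a=37, r·a mod 48 = 26 ∉ I]

No, I is not an ideal of ℤ_48


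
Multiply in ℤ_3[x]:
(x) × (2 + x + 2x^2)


Expand and collect like terms; reduce coefficients mod 3:
x^0: 0·2 = 0 ≡ 0 (mod 3)
x^1: 0·1 + 1·2 = 2 ≡ 2 (mod 3)
x^2: 0·2 + 1·1 = 1 ≡ 1 (mod 3)
x^3: 1·2 = 2 ≡ 2 (mod 3)
Result: 2x + x^2 + 2x^3

f · g = 2x + x^2 + 2x^3


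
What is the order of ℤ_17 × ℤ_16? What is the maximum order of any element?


|ℤ_17 × ℤ_16| = 17 × 16 = 272
Max element order = lcm(17,16) = 272
Cyclic? Yes (gcd=1)

|ℤ_17×ℤ_16| = 272, max element order = 272


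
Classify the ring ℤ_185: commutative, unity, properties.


ℤ_185 is a commutative ring with unity 1; 185 = 5×37 is composite, so 5·37 ≡ 0 gives zero divisors (not an integral domain)
Commutative: Yes
Integral domain: No
Has unity: Yes

ℤ_185: Commutative=Yes, Unity=Yes


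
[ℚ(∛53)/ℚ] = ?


∛53 has minimal polynomial x³ - 53 (irreducible over ℚ since 53 is not a perfect cube)

[ℚ(∛53)/ℚ] = 3


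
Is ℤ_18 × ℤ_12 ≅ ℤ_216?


Comparing ℤ_18 × ℤ_12 and ℤ_216:
gcd(18,12) = 6 ≠ 1. Max element order in ℤ_18×ℤ_12 is lcm(18,12) = 36 < 216, so it has no element of order 216

No, ℤ_18 × ℤ_12 ≇ ℤ_216


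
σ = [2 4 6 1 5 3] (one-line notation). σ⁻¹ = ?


To find σ⁻¹, swap domain and range:
σ(1) = 2 → σ⁻¹(2) = 1
σ(2) = 4 → σ⁻¹(4) = 2
σ(3) = 6 → σ⁻¹(6) = 3
σ(4) = 1 → σ⁻¹(1) = 4
σ(5) = 5 → σ⁻¹(5) = 5
σ(6) = 3 → σ⁻¹(3) = 6

σ⁻¹ = [4 1 6 2 5 3]


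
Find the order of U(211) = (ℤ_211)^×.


U(n) is the group of units mod n; |U(n)| = φ(n)
|U(211)| = φ(211) = 210

|U(211) = (ℤ_211)^×| = 210


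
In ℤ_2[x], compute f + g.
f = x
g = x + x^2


Add coefficients mod 2:
x^0: 0 + 0 = 0 (mod 2)
x^1: 1 + 1 = 0 (mod 2)
x^2: 0 + 1 = 1 (mod 2)
Result: x^2

f + g = x^2


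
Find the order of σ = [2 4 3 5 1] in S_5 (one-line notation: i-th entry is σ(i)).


Cycle decomposition: (1 2 4 5)
Cycle lengths: 4
Order = lcm(4) = 4

ord(σ) = 4


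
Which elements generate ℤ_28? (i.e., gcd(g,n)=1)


g generates ℤ_n iff gcd(g,n) = 1
Prime factors of 28: 2, 7
Generators are g ∈ {1,...,27} not divisible by any of these primes.
Generators: {1, 3, 5, 9, 11, 13, 15, 17, 19, 23, 25, 27}
Number of generators = φ(28) = 12

Generators of ℤ_28 = {1, 3, 5, 9, 11, 13, 15, 17, 19, 23, 25, 27}


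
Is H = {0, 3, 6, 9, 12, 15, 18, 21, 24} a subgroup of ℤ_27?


Subgroup test for H = {0, 3, 6, 9, 12, 15, 18, 21, 24} in (ℤ_27, +):
(1) 0 ∈ H? Yes
(2) Closure: for all a,b ∈ H, (a+b) mod 27 ∈ H? Yes
(3) Inverses: for all a ∈ H, -a mod 27 ∈ H? Yes

Yes, H is a subgroup of ℤ_27


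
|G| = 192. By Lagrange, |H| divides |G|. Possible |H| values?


Lagrange's theorem: |H| divides |G|
|G| = 192
Divisors of 192: 1, 2, 3, 4, 6, 8, 12, 16, 24, 32, 48, 64, 96, 192

Possible subgroup orders: {1, 2, 3, 4, 6, 8, 12, 16, 24, 32, 48, 64, 96, 192}


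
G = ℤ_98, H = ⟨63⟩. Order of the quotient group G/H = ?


|⟨63⟩| = n / gcd(63, 98) = 98 / 7 = 14
H is normal (ℤ_98 is abelian).
|G/H| = |G| / |H| = 98 / 14 = 7

|G/H| = 7


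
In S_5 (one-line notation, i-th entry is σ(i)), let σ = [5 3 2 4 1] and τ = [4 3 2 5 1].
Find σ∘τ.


σ∘τ: apply τ first, then σ
1 →τ 4 →σ 4
2 →τ 3 →σ 2
3 →τ 2 →σ 3
4 →τ 5 →σ 1
5 →τ 1 →σ 5

σ∘τ = [4 2 3 1 5]


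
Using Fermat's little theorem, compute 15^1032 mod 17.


Fermat's little theorem: if p is prime and gcd(a,p)=1, then a^(p-1) ≡ 1 (mod p)
p = 17 is prime, gcd(15,17) = 1
Reduce exponent: 1032 mod 16 = 8
So 15^1032 ≡ 15^8 (mod 17)
15^8 mod 17 = 1

15^1032 ≡ 1 (mod 17)


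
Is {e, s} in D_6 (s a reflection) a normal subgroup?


H = {e, s} in D_6 (s a reflection)
r·s·r⁻¹ = sr⁻² ≠ s for n ≥ 3, so {e, s} is not closed under conjugation

No, not a normal subgroup


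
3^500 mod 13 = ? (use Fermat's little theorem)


Fermat's little theorem: if p is prime and gcd(a,p)=1, then a^(p-1) ≡ 1 (mod p)
p = 13 is prime, gcd(3,13) = 1
Reduce exponent: 500 mod 12 = 8
So 3^500 ≡ 3^8 (mod 13)
3^8 mod 13 = 9

3^500 ≡ 9 (mod 13)


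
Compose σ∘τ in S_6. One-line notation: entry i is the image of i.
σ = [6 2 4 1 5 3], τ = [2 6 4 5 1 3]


σ∘τ: apply τ first, then σ
1 →τ 2 →σ 2
2 →τ 6 →σ 3
3 →τ 4 →σ 1
4 →τ 5 →σ 5
5 →τ 1 →σ 6
6 →τ 3 →σ 4

σ∘τ = [2 3 1 5 6 4]


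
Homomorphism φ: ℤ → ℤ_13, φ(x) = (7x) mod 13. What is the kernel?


Kernel = preimage of identity
ker(φ) = {x ∈ ℤ : 7x ≡ 0 (mod 13)}. gcd(7,13) = 1, so 7x ≡ 0 (mod 13) ⟺ x ≡ 0 (mod 13/1 = 13). Hence ker(φ) = 13ℤ

ker(φ) = 13ℤ


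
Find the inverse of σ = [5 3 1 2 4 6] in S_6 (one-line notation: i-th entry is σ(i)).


To find σ⁻¹, swap domain and range:
σ(1) = 5 → σ⁻¹(5) = 1
σ(2) = 3 → σ⁻¹(3) = 2
σ(3) = 1 → σ⁻¹(1) = 3
σ(4) = 2 → σ⁻¹(2) = 4
σ(5) = 4 → σ⁻¹(4) = 5
σ(6) = 6 → σ⁻¹(6) = 6

σ⁻¹ = [3 4 2 5 1 6]


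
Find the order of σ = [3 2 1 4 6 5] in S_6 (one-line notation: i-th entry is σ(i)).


Cycle decomposition: (1 3) (5 6)
Cycle lengths: 2, 2
Order = lcm(2, 2) = 2

ord(σ) = 2


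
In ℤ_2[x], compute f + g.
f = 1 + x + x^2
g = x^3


Add coefficients mod 2:
x^0: 1 + 0 = 1 (mod 2)
x^1: 1 + 0 = 1 (mod 2)
x^2: 1 + 0 = 1 (mod 2)
x^3: 0 + 1 = 1 (mod 2)
Result: 1 + x + x^2 + x^3

f + g = 1 + x + x^2 + x^3


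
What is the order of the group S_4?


|S_n| = n! (number of permutations of n symbols)
|S_4| = 4! = 24

|S_4| = 24


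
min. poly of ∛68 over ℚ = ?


∛68 satisfies x³ - 68 = 0, irreducible over ℚ (no rational root; 68 is not a perfect cube)

Minimal polynomial: x³ - 68


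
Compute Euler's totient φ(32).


Factor n: 32 = 2^5
φ(n) = n · ∏(1 - 1/p) over distinct primes p | n
φ(32) = 32 · (1 - 1/2) = 16

φ(32) = 16


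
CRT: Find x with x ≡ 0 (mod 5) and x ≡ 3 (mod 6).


m₁ = 5, m₂ = 6, gcd = 1, so CRT applies. M = m₁·m₂ = 30
Let M₁ = M/m₁ = 6, M₂ = M/m₂ = 5
Find y₁ ≡ M₁⁻¹ (mod m₁): 6⁻¹ ≡ 1 (mod 5)
Find y₂ ≡ M₂⁻¹ (mod m₂): 5⁻¹ ≡ 5 (mod 6)
x = a₁·M₁·y₁ + a₂·M₂·y₂ = 0·6·1 + 3·5·5 = 75
Reduce mod 30: x ≡ 15
Check: 15 mod 5 = 0 ✓, 15 mod 6 = 3 ✓

x ≡ 15 (mod 30)


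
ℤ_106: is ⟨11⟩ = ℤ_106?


g generates ℤ_n iff gcd(g, n) = 1
gcd(11, 106) = 1
Since gcd = 1, 11 is a generator.

Yes, 11 generates ℤ_106


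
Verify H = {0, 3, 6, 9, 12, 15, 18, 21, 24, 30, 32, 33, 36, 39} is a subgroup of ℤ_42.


Subgroup test for H = {0, 3, 6, 9, 12, 15, 18, 21, 24, 30, 32, 33, 36, 39} in (ℤ_42, +):
(1) 0 ∈ H? Yes
(2) Closure: for all a,b ∈ H, (a+b) mod 42 ∈ H? No  [counterexample: 3 + 24 = 27 ∉ H]
(3) Inverses: for all a ∈ H, -a mod 42 ∈ H? No

No, H is not a subgroup of ℤ_42


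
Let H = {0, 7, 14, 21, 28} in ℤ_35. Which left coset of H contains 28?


28 + H = {28 + h (mod 35) : h ∈ H}
28+0=28, 28+7=0, 28+14=7, 28+21=14, 28+28=21
28 + H = {0, 7, 14, 21, 28} = 0 + H

28 + H = {0, 7, 14, 21, 28}


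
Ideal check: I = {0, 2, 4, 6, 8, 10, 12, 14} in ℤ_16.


Check ideal conditions for I = {0, 2, 4, 6, 8, 10, 12, 14} in ℤ_16:
(1) I is an additive subgroup? Yes
(2) For r ∈ ℤ_16 and a ∈ I: r·a ∈ I? Yes

Yes, I is an ideal of ℤ_16


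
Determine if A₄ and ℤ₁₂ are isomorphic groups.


Comparing A₄ and ℤ₁₂:
A₄ is non-abelian, ℤ₁₂ is abelian

No, A₄ ≇ ℤ₁₂


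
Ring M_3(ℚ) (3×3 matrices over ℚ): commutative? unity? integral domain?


Matrix multiplication is non-commutative for n ≥ 2; the identity matrix I is the unity; singular matrices give zero divisors, so not an integral domain
Commutative: No
Integral domain: No
Has unity: Yes

M_3(ℚ) (3×3 matrices over ℚ): Commutative=No, Unity=Yes


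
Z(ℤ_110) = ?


Z(G) = {g ∈ G | gx = xg for all x ∈ G}
ℤ_110 is abelian, so Z(G) = G

Z(ℤ_110) = ℤ_110


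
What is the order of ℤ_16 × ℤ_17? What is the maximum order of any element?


|ℤ_16 × ℤ_17| = 16 × 17 = 272
Max element order = lcm(16,17) = 272
Cyclic? Yes (gcd=1)

|ℤ_16×ℤ_17| = 272, max element order = 272


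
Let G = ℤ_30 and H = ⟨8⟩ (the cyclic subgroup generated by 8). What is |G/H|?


|⟨8⟩| = n / gcd(8, 30) = 30 / 2 = 15
H is normal (ℤ_30 is abelian).
|G/H| = |G| / |H| = 30 / 15 = 2

|G/H| = 2


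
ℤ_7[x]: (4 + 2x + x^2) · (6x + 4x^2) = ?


Expand and collect like terms; reduce coefficients mod 7:
x^0: 4·0 = 0 ≡ 0 (mod 7)
x^1: 4·6 + 2·0 = 24 ≡ 3 (mod 7)
x^2: 4·4 + 2·6 + 1·0 = 28 ≡ 0 (mod 7)
x^3: 2·4 + 1·6 = 14 ≡ 0 (mod 7)
x^4: 1·4 = 4 ≡ 4 (mod 7)
Result: 3x + 4x^4

f · g = 3x + 4x^4


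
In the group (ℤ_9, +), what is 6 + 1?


Operation: addition mod 9
6 + 1 = (a + b) mod 9 with a = 6, b = 1

6 + 1 = 7


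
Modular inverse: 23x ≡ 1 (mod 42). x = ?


Use the extended Euclidean algorithm to write 1 = 23·s + 42·t; then s mod 42 is the inverse.
Euclidean algorithm:
  23 = 0·42 + 23
  42 = 1·23 + 19
  23 = 1·19 + 4
  19 = 4·4 + 3
  4 = 1·3 + 1
  3 = 3·1 + 0
gcd(23,42) = 1
Back-substitution gives: 23·(11) + 42·(-6) = 1
So 23⁻¹ ≡ 11 ≡ 11 (mod 42)
Check: 23 × 11 = 253 ≡ 1 (mod 42) ✓

23⁻¹ ≡ 11 (mod 42)


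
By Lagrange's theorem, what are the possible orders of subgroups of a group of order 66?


Lagrange's theorem: |H| divides |G|
|G| = 66
Divisors of 66: 1, 2, 3, 6, 11, 22, 33, 66

Possible subgroup orders: {1, 2, 3, 6, 11, 22, 33, 66}


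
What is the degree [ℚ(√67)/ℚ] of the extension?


√67 has minimal polynomial x² - 67 (irreducible over ℚ since 67 is squarefree)

[ℚ(√67)/ℚ] = 2


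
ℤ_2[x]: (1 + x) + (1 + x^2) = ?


Add coefficients mod 2:
x^0: 1 + 1 = 0 (mod 2)
x^1: 1 + 0 = 1 (mod 2)
x^2: 0 + 1 = 1 (mod 2)
Result: x + x^2

f + g = x + x^2


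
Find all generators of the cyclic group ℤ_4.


g generates ℤ_n iff gcd(g,n) = 1
Checking each g ∈ {1,...,3}:
gcd(1,4) = 1
gcd(2,4) = 2
gcd(3,4) = 1
Generators: {1, 3}
Number of generators = φ(4) = 2

Generators of ℤ_4 = {1, 3}
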